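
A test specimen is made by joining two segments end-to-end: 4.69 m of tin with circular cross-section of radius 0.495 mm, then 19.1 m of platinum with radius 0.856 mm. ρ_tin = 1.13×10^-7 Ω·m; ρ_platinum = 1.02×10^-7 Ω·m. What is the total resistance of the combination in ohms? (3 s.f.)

Segment 1: A = πr² = π(4.9500e-04 m)² = 7.698e-07 m²
R₁ = ρL/A = (1.13×10^-7)(4.69)/(7.698e-07) = 0.6885 Ω
Segment 2: A = πr² = π(8.5600e-04 m)² = 2.302e-06 m²
R₂ = (1.02×10^-7)(19.1)/(2.302e-06) = 0.8463 Ω
R = R₁ + R₂ = 1.53 Ω

1.53 Ω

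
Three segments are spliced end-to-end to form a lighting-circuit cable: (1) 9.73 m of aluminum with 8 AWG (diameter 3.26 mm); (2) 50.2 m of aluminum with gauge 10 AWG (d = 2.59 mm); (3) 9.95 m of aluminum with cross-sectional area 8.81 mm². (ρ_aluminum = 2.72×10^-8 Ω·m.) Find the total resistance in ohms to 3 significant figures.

0.322 Ω

Seg 1: A = π(3.26/2 mm)² = π(1.6300e-03 m)² = 8.347e-06 m²
R_1 = (2.72×10^-8)(9.73)/(8.347e-06) = 0.03171 Ω
Seg 2: A = π(2.59/2 mm)² = π(1.2950e-03 m)² = 5.269e-06 m²
R_2 = (2.72×10^-8)(50.2)/(5.269e-06) = 0.2592 Ω
Seg 3: A = 8.81 mm² = 8.810e-06 m²
R_3 = (2.72×10^-8)(9.95)/(8.810e-06) = 0.03072 Ω
R_total = R_1 + R_2 + R_3 = 0.322 Ω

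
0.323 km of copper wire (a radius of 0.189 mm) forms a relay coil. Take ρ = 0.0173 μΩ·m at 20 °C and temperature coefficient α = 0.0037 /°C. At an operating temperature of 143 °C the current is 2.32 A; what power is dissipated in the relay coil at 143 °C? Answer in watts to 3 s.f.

ρ = 0.0173 μΩ·m = 1.73×10^-8 Ω·m
A = πr² = π(1.8900e-04 m)² = 1.122e-07 m²
R₍20₎ = ρL/A = (1.73×10^-8)(323)/(1.122e-07) = 49.79 Ω
R₍143₎ = R₍20₎(1 + αΔT) = 49.79 × (1 + 0.0037×123) = 72.45 Ω
P = I²R = (2.32)² × 72.45 = 390 W

390 W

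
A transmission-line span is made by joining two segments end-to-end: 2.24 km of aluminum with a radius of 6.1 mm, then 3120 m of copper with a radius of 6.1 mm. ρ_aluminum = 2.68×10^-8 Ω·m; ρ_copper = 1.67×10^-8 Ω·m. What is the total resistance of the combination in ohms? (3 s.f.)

0.959 Ω

Segment 1: A = πr² = π(6.1000e-03 m)² = 1.169e-04 m²
R₁ = ρL/A = (2.68×10^-8)(2240)/(1.169e-04) = 0.5135 Ω
R₂ = (1.67×10^-8)(3120)/(1.169e-04) = 0.4457 Ω
R = R₁ + R₂ = 0.959 Ω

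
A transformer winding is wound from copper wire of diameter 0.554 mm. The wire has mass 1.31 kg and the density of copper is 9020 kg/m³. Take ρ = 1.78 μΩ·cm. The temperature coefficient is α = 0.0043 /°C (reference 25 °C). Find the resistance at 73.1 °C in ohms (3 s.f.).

ρ = 1.78 μΩ·cm = 1.78×10^-8 Ω·m
A = π(d/2)² = π(2.7700e-04 m)² = 2.4105e-07 m²
L = m/(density·A) = 1.31/(9020×2.4105e-07) = 602.5 m
R = ρL/A = (1.78×10^-8)(602.5)/(2.4105e-07) = 44.49 Ω
R(73.1 °C) = 44.49 × (1 + 0.0043×48.1) = 53.7 Ω

53.7 Ω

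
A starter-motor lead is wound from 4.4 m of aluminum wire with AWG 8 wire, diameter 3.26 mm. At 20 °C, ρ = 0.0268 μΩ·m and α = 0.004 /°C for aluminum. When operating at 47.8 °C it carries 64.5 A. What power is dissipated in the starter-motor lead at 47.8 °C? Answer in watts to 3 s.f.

65.3 W

ρ = 0.0268 μΩ·m = 2.68×10^-8 Ω·m
A = π(3.26/2 mm)² = π(1.6300e-03 m)² = 8.347e-06 m²
R₍20₎ = ρL/A = (2.68×10^-8)(4.4)/(8.347e-06) = 0.01413 Ω
R₍47.8₎ = R₍20₎(1 + αΔT) = 0.01413 × (1 + 0.004×27.8) = 0.0157 Ω
P = I²R = (64.5)² × 0.0157 = 65.3 W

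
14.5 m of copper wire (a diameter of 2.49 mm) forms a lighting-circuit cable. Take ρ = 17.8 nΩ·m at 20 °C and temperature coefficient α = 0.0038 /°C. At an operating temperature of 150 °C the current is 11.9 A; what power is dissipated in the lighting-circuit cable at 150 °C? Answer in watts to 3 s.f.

ρ = 17.8 nΩ·m = 1.78×10^-8 Ω·m
A = π(d/2)² = π(1.2450e-03 m)² = 4.870e-06 m²
R₍20₎ = ρL/A = (1.78×10^-8)(14.5)/(4.870e-06) = 0.053 Ω
R₍150₎ = R₍20₎(1 + αΔT) = 0.053 × (1 + 0.0038×130) = 0.07919 Ω
P = I²R = (11.9)² × 0.07919 = 11.2 W

11.2 W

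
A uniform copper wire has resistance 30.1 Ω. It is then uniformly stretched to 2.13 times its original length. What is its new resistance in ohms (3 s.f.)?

Volume constant ⇒ A' = A/k with k = 2.13. R' = ρ(kL)/(A/k) = k²R.
R' = 4.537 × 30.1 = 137 Ω

137 Ω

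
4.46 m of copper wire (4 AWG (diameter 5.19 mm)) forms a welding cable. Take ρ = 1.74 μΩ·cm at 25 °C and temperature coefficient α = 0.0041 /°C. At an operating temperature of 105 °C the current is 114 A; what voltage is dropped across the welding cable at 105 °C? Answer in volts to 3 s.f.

0.555 V

ρ = 1.74 μΩ·cm = 1.74×10^-8 Ω·m
A = π(5.19/2 mm)² = π(2.5950e-03 m)² = 2.116e-05 m²
R₍25₎ = ρL/A = (1.74×10^-8)(4.46)/(2.116e-05) = 0.003668 Ω
R₍105₎ = R₍25₎(1 + αΔT) = 0.003668 × (1 + 0.0041×80) = 0.004871 Ω
V = IR = 114 × 0.004871 = 0.555 V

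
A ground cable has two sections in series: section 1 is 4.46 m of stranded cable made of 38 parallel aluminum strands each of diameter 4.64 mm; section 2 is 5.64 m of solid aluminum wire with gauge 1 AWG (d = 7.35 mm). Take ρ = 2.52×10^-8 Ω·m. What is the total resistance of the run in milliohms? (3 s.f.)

3.52 mΩ

Section 1: A_strand = π(2.3200e-03)² = 1.691e-05 m²; R₁ = ρL/(N·A_s) = (2.52×10^-8)(4.46)/(38×1.691e-05) = 1.749×10^-4 Ω
Section 2: A = π(7.35/2 mm)² = π(3.6750e-03 m)² = 4.243e-05 m²
R₂ = (2.52×10^-8)(5.64)/(4.243e-05) = 0.00335 Ω
R = R₁ + R₂ = 3.52 mΩ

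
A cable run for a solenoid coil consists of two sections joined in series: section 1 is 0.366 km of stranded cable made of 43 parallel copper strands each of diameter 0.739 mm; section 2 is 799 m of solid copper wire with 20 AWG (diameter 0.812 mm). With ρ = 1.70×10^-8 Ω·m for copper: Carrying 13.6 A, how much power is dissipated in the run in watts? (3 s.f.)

4910 W

Section 1: A_strand = π(3.6950e-04)² = 4.289e-07 m²; R₁ = ρL/(N·A_s) = (1.70×10^-8)(366)/(43×4.289e-07) = 0.3374 Ω
Section 2: A = π(0.812/2 mm)² = π(4.0600e-04 m)² = 5.178e-07 m²
R₂ = (1.70×10^-8)(799)/(5.178e-07) = 26.23 Ω
R = R₁ + R₂ = 26.57 Ω
P = I²R = (13.6)² × 26.57 = 4910 W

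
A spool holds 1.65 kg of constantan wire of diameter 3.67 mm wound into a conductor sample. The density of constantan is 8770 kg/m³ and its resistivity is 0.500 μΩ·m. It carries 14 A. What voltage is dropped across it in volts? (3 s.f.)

ρ = 0.500 μΩ·m = 5.00×10^-7 Ω·m
A = π(d/2)² = π(1.8350e-03 m)² = 1.0578e-05 m²
L = m/(density·A) = 1.65/(8770×1.0578e-05) = 17.79 m
R = ρL/A = (5.00×10^-7)(17.79)/(1.0578e-05) = 0.8406 Ω
V = IR = 14 × 0.8406 = 11.8 V

11.8 V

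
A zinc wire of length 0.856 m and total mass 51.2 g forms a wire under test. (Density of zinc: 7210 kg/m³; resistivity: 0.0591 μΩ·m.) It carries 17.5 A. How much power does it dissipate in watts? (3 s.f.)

ρ = 0.0591 μΩ·m = 5.91×10^-8 Ω·m
A = m/(density·L) = 0.0512/(7210×0.856) = 8.2959e-06 m²
R = ρL/A = (5.91×10^-8)(0.856)/(8.2959e-06) = 0.006098 Ω
P = I²R = (17.5)² × 0.006098 = 1.87 W

1.87 W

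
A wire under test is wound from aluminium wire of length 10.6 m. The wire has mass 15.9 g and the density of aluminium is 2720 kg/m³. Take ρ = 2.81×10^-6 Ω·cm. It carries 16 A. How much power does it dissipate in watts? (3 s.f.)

ρ = 2.81×10^-6 Ω·cm = 2.81×10^-8 Ω·m
A = m/(density·L) = 0.0159/(2720×10.6) = 5.5147e-07 m²
R = ρL/A = (2.81×10^-8)(10.6)/(5.5147e-07) = 0.5401 Ω
P = I²R = (16)² × 0.5401 = 138 W

138 W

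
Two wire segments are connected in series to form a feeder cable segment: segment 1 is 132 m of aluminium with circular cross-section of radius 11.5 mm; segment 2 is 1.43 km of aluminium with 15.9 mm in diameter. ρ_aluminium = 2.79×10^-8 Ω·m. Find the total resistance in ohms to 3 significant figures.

0.210 Ω

Segment 1: A = πr² = π(1.1500e-02 m)² = 4.155e-04 m²
R₁ = ρL/A = (2.79×10^-8)(132)/(4.155e-04) = 0.008864 Ω
Segment 2: A = π(d/2)² = π(7.9500e-03 m)² = 1.986e-04 m²
R₂ = (2.79×10^-8)(1430)/(1.986e-04) = 0.2009 Ω
R = R₁ + R₂ = 0.210 Ω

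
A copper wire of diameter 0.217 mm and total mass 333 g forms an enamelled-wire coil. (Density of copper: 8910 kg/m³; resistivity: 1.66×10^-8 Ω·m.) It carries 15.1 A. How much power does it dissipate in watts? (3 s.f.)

1.03×10^5 W

A = π(d/2)² = π(1.0850e-04 m)² = 3.6984e-08 m²
L = m/(density·A) = 0.333/(8910×3.6984e-08) = 1011 m
R = ρL/A = (1.66×10^-8)(1011)/(3.6984e-08) = 453.6 Ω
P = I²R = (15.1)² × 453.6 = 1.03×10^5 W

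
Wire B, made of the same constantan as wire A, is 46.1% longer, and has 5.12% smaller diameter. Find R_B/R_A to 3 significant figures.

R ∝ L/d², so R_B/R_A = (1 + 46.1/100) × (1 − 5.12/100)⁻²
= 1.461 × 1.111 = 1.62

1.62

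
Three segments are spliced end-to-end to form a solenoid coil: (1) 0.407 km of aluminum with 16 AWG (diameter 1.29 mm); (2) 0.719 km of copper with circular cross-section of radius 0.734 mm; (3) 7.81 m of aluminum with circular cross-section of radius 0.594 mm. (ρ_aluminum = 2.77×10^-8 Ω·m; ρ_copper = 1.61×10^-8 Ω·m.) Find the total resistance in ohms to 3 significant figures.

Seg 1: A = π(1.29/2 mm)² = π(6.4500e-04 m)² = 1.307e-06 m²
R_1 = (2.77×10^-8)(407)/(1.307e-06) = 8.626 Ω
Seg 2: A = πr² = π(7.3400e-04 m)² = 1.693e-06 m²
R_2 = (1.61×10^-8)(719)/(1.693e-06) = 6.839 Ω
Seg 3: A = πr² = π(5.9400e-04 m)² = 1.108e-06 m²
R_3 = (2.77×10^-8)(7.81)/(1.108e-06) = 0.1952 Ω
R_total = R_1 + R_2 + R_3 = 15.7 Ω

15.7 Ω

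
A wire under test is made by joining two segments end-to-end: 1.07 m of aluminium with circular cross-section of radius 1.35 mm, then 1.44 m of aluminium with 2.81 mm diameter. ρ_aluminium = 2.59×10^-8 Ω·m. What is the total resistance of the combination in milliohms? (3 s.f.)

10.9 mΩ

Segment 1: A = πr² = π(1.3500e-03 m)² = 5.726e-06 m²
R₁ = ρL/A = (2.59×10^-8)(1.07)/(5.726e-06) = 0.00484 Ω
Segment 2: A = π(d/2)² = π(1.4050e-03 m)² = 6.202e-06 m²
R₂ = (2.59×10^-8)(1.44)/(6.202e-06) = 0.006014 Ω
R = R₁ + R₂ = 10.9 mΩ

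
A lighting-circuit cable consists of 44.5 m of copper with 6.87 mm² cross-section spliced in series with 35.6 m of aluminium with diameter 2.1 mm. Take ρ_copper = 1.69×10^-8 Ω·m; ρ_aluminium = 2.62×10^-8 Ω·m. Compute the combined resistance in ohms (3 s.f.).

Segment 1: A = 6.87 mm² = 6.870e-06 m²
R₁ = ρL/A = (1.69×10^-8)(44.5)/(6.870e-06) = 0.1095 Ω
Segment 2: A = π(d/2)² = π(1.0500e-03 m)² = 3.464e-06 m²
R₂ = (2.62×10^-8)(35.6)/(3.464e-06) = 0.2693 Ω
R = R₁ + R₂ = 0.379 Ω

0.379 Ω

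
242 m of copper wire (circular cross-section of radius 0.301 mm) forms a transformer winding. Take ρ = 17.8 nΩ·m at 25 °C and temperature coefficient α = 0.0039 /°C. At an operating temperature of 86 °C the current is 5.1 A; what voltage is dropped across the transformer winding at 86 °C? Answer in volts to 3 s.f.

ρ = 17.8 nΩ·m = 1.78×10^-8 Ω·m
A = πr² = π(3.0100e-04 m)² = 2.846e-07 m²
R₍25₎ = ρL/A = (1.78×10^-8)(242)/(2.846e-07) = 15.13 Ω
R₍86₎ = R₍25₎(1 + αΔT) = 15.13 × (1 + 0.0039×61) = 18.73 Ω
V = IR = 5.1 × 18.73 = 95.5 V

95.5 V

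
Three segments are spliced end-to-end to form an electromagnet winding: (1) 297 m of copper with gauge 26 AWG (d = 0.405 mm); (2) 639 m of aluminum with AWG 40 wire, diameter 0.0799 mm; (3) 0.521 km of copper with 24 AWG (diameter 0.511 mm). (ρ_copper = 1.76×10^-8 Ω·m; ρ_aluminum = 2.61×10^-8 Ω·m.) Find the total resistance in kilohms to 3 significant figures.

3.41 kΩ

Seg 1: A = π(0.405/2 mm)² = π(2.0250e-04 m)² = 1.288e-07 m²
R_1 = (1.76×10^-8)(297)/(1.288e-07) = 40.58 Ω
Seg 2: A = π(0.0799/2 mm)² = π(3.9950e-05 m)² = 5.014e-09 m²
R_2 = (2.61×10^-8)(639)/(5.014e-09) = 3326 Ω
Seg 3: A = π(0.511/2 mm)² = π(2.5550e-04 m)² = 2.051e-07 m²
R_3 = (1.76×10^-8)(521)/(2.051e-07) = 44.71 Ω
R_total = R_1 + R_2 + R_3 = 3.41 kΩ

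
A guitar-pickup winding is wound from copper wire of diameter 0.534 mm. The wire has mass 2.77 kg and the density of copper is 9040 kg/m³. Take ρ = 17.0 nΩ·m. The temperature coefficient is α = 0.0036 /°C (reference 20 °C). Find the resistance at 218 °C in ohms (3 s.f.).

ρ = 17.0 nΩ·m = 1.70×10^-8 Ω·m
A = π(d/2)² = π(2.6700e-04 m)² = 2.2396e-07 m²
L = m/(density·A) = 2.77/(9040×2.2396e-07) = 1368 m
R = ρL/A = (1.70×10^-8)(1368)/(2.2396e-07) = 103.9 Ω
R(218 °C) = 103.9 × (1 + 0.0036×198) = 178 Ω

178 Ω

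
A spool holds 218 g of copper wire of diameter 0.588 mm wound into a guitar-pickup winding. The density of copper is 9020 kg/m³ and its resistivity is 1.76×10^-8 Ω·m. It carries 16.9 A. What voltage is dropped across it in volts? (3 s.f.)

A = π(d/2)² = π(2.9400e-04 m)² = 2.7155e-07 m²
L = m/(density·A) = 0.218/(9020×2.7155e-07) = 89 m
R = ρL/A = (1.76×10^-8)(89)/(2.7155e-07) = 5.769 Ω
V = IR = 16.9 × 5.769 = 97.5 V

97.5 V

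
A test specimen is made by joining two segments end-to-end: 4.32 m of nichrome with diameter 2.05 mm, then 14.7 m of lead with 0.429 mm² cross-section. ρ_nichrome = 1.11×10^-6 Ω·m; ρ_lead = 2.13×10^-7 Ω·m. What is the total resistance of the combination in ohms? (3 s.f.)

Segment 1: A = π(d/2)² = π(1.0250e-03 m)² = 3.301e-06 m²
R₁ = ρL/A = (1.11×10^-6)(4.32)/(3.301e-06) = 1.453 Ω
Segment 2: A = 0.429 mm² = 4.290e-07 m²
R₂ = (2.13×10^-7)(14.7)/(4.290e-07) = 7.299 Ω
R = R₁ + R₂ = 8.75 Ω

8.75 Ω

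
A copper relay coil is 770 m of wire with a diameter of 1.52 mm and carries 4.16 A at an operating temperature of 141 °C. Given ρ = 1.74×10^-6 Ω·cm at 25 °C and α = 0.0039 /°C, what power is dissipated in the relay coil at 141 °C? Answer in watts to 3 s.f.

ρ = 1.74×10^-6 Ω·cm = 1.74×10^-8 Ω·m
A = π(d/2)² = π(7.6000e-04 m)² = 1.815e-06 m²
R₍25₎ = ρL/A = (1.74×10^-8)(770)/(1.815e-06) = 7.384 Ω
R₍141₎ = R₍25₎(1 + αΔT) = 7.384 × (1 + 0.0039×116) = 10.72 Ω
P = I²R = (4.16)² × 10.72 = 186 W

186 W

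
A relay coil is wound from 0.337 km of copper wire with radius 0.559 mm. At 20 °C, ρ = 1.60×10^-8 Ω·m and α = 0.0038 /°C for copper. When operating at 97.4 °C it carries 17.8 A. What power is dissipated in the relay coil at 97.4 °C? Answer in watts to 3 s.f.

A = πr² = π(5.5900e-04 m)² = 9.817e-07 m²
R₍20₎ = ρL/A = (1.60×10^-8)(337)/(9.817e-07) = 5.493 Ω
R₍97.4₎ = R₍20₎(1 + αΔT) = 5.493 × (1 + 0.0038×77.4) = 7.108 Ω
P = I²R = (17.8)² × 7.108 = 2250 W

2250 W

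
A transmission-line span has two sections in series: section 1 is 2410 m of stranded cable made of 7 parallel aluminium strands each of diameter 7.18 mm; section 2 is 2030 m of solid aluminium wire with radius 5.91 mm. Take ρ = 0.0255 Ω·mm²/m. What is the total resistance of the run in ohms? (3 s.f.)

ρ = 0.0255 Ω·mm²/m = 2.55×10^-8 Ω·m
Section 1: A_strand = π(3.5900e-03)² = 4.049e-05 m²; R₁ = ρL/(N·A_s) = (2.55×10^-8)(2410)/(7×4.049e-05) = 0.2168 Ω
Section 2: A = πr² = π(5.9100e-03 m)² = 1.097e-04 m²
R₂ = (2.55×10^-8)(2030)/(1.097e-04) = 0.4717 Ω
R = R₁ + R₂ = 0.689 Ω

0.689 Ω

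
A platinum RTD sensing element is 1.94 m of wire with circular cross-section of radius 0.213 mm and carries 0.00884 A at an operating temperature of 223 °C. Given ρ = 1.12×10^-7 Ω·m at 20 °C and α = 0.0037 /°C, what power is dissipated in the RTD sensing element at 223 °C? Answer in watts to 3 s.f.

2.09×10^-4 W

A = πr² = π(2.1300e-04 m)² = 1.425e-07 m²
R₍20₎ = ρL/A = (1.12×10^-7)(1.94)/(1.425e-07) = 1.524 Ω
R₍223₎ = R₍20₎(1 + αΔT) = 1.524 × (1 + 0.0037×203) = 2.669 Ω
P = I²R = (0.00884)² × 2.669 = 2.09×10^-4 W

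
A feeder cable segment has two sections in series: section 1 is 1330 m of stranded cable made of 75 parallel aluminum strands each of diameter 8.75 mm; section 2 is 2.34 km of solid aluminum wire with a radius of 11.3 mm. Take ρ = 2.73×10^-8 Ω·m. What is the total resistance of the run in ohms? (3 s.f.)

Section 1: A_strand = π(4.3750e-03)² = 6.013e-05 m²; R₁ = ρL/(N·A_s) = (2.73×10^-8)(1330)/(75×6.013e-05) = 0.008051 Ω
Section 2: A = πr² = π(1.1300e-02 m)² = 4.011e-04 m²
R₂ = (2.73×10^-8)(2340)/(4.011e-04) = 0.1592 Ω
R = R₁ + R₂ = 0.167 Ω

0.167 Ω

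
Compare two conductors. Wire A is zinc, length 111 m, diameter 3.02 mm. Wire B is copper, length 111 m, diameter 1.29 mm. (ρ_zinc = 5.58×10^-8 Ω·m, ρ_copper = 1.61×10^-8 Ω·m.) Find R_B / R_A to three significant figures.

1.58

R ∝ ρL/d², so R_B/R_A = (ρ_B/ρ_A) × (d_A/d_B)²
= (1.61×10^-8/5.58×10^-8) × (3.02/1.29)² = 1.58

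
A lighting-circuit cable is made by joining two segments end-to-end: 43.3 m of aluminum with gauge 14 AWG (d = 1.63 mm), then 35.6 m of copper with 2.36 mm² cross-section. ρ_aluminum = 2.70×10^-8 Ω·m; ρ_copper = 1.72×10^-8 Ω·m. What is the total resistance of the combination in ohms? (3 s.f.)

Segment 1: A = π(1.63/2 mm)² = π(8.1500e-04 m)² = 2.087e-06 m²
R₁ = ρL/A = (2.70×10^-8)(43.3)/(2.087e-06) = 0.5603 Ω
Segment 2: A = 2.36 mm² = 2.360e-06 m²
R₂ = (1.72×10^-8)(35.6)/(2.360e-06) = 0.2595 Ω
R = R₁ + R₂ = 0.820 Ω

0.820 Ω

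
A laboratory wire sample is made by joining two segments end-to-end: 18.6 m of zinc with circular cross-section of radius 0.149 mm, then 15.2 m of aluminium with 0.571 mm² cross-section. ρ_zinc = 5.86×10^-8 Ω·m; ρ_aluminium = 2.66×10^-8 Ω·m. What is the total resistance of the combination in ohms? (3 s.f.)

Segment 1: A = πr² = π(1.4900e-04 m)² = 6.975e-08 m²
R₁ = ρL/A = (5.86×10^-8)(18.6)/(6.975e-08) = 15.63 Ω
Segment 2: A = 0.571 mm² = 5.710e-07 m²
R₂ = (2.66×10^-8)(15.2)/(5.710e-07) = 0.7081 Ω
R = R₁ + R₂ = 16.3 Ω

16.3 Ω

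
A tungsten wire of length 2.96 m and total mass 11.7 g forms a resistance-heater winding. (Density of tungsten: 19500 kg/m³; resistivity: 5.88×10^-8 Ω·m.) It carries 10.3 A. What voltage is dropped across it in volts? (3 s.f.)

8.84 V

A = m/(density·L) = 0.0117/(19500×2.96) = 2.0270e-07 m²
R = ρL/A = (5.88×10^-8)(2.96)/(2.0270e-07) = 0.8586 Ω
V = IR = 10.3 × 0.8586 = 8.84 V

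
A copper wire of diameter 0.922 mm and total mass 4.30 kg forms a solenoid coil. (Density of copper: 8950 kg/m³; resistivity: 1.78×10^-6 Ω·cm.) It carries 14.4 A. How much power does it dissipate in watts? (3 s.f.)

ρ = 1.78×10^-6 Ω·cm = 1.78×10^-8 Ω·m
A = π(d/2)² = π(4.6100e-04 m)² = 6.6765e-07 m²
L = m/(density·A) = 4.3/(8950×6.6765e-07) = 719.6 m
R = ρL/A = (1.78×10^-8)(719.6)/(6.6765e-07) = 19.19 Ω
P = I²R = (14.4)² × 19.19 = 3980 W

3980 W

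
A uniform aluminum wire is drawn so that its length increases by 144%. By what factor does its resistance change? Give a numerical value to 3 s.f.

5.95

k = 1 + 144/100 = 2.44; volume constant ⇒ A' = A/k, so R' = k²R.
Factor = 5.95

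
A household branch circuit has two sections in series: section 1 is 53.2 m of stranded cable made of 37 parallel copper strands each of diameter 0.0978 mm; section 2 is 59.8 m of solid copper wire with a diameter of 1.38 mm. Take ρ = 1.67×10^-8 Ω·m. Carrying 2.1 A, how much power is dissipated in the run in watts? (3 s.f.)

17.0 W

Section 1: A_strand = π(4.8900e-05)² = 7.512e-09 m²; R₁ = ρL/(N·A_s) = (1.67×10^-8)(53.2)/(37×7.512e-09) = 3.196 Ω
Section 2: A = π(d/2)² = π(6.9000e-04 m)² = 1.496e-06 m²
R₂ = (1.67×10^-8)(59.8)/(1.496e-06) = 0.6677 Ω
R = R₁ + R₂ = 3.864 Ω
P = I²R = (2.1)² × 3.864 = 17.0 W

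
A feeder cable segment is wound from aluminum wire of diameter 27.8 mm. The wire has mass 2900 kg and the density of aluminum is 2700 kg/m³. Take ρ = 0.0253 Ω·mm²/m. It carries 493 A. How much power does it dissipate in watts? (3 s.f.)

ρ = 0.0253 Ω·mm²/m = 2.53×10^-8 Ω·m
A = π(d/2)² = π(1.3900e-02 m)² = 6.0699e-04 m²
L = m/(density·A) = 2900/(2700×6.0699e-04) = 1770 m
R = ρL/A = (2.53×10^-8)(1770)/(6.0699e-04) = 0.07376 Ω
P = I²R = (493)² × 0.07376 = 17900 W

17900 W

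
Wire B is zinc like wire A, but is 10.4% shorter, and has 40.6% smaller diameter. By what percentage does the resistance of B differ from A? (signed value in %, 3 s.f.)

R ∝ L/d², so R_B/R_A = (1 − 10.4/100) × (1 − 40.6/100)⁻²
= 0.896 × 2.834 = 2.539
(R_B − R_A)/R_A = 2.539 − 1 = 154%

154%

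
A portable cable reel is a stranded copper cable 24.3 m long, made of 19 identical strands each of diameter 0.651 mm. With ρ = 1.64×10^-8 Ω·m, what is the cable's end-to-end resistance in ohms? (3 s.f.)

A_strand = π(3.2550e-04 m)² = 3.329e-07 m²
R_strand = ρL/A = (1.64×10^-8)(24.3)/(3.329e-07) = 1.197 Ω
R_total = R_strand/N = 1.197/19 = 0.0630 Ω

0.0630 Ω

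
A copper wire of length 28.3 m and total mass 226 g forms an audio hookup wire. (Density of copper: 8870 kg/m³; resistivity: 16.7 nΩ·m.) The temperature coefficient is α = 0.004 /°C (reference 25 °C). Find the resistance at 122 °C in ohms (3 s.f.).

ρ = 16.7 nΩ·m = 1.67×10^-8 Ω·m
A = m/(density·L) = 0.226/(8870×28.3) = 9.0032e-07 m²
R = ρL/A = (1.67×10^-8)(28.3)/(9.0032e-07) = 0.5249 Ω
R(122 °C) = 0.5249 × (1 + 0.004×97) = 0.729 Ω

0.729 Ω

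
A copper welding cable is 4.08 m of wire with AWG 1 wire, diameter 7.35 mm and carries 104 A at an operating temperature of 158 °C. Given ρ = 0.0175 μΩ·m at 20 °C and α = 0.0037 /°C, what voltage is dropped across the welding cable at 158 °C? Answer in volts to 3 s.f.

0.264 V

ρ = 0.0175 μΩ·m = 1.75×10^-8 Ω·m
A = π(7.35/2 mm)² = π(3.6750e-03 m)² = 4.243e-05 m²
R₍20₎ = ρL/A = (1.75×10^-8)(4.08)/(4.243e-05) = 0.001683 Ω
R₍158₎ = R₍20₎(1 + αΔT) = 0.001683 × (1 + 0.0037×138) = 0.002542 Ω
V = IR = 104 × 0.002542 = 0.264 V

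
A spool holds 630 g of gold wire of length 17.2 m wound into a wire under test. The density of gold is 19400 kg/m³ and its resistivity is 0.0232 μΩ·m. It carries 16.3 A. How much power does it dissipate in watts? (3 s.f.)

56.2 W

ρ = 0.0232 μΩ·m = 2.32×10^-8 Ω·m
A = m/(density·L) = 0.63/(19400×17.2) = 1.8880e-06 m²
R = ρL/A = (2.32×10^-8)(17.2)/(1.8880e-06) = 0.2114 Ω
P = I²R = (16.3)² × 0.2114 = 56.2 W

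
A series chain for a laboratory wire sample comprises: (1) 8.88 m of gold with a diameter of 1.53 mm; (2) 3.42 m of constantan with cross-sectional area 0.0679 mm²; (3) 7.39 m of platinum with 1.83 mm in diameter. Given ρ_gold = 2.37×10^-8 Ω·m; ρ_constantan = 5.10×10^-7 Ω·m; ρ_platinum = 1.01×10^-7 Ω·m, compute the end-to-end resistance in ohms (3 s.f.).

Seg 1: A = π(d/2)² = π(7.6500e-04 m)² = 1.839e-06 m²
R_1 = (2.37×10^-8)(8.88)/(1.839e-06) = 0.1145 Ω
Seg 2: A = 0.0679 mm² = 6.790e-08 m²
R_2 = (5.10×10^-7)(3.42)/(6.790e-08) = 25.69 Ω
Seg 3: A = π(d/2)² = π(9.1500e-04 m)² = 2.630e-06 m²
R_3 = (1.01×10^-7)(7.39)/(2.630e-06) = 0.2838 Ω
R_total = R_1 + R_2 + R_3 = 26.1 Ω

26.1 Ω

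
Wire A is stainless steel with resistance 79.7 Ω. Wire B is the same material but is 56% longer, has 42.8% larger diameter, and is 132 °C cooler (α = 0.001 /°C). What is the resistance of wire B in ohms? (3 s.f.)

R ∝ ρL/d² with ρ ∝ (1+αΔT), so R_B/R_A = (1 + 56/100) × (1 + 42.8/100)⁻² × (1 − 0.001×132)
= 1.56 × 0.4904 × 0.868 = 0.664
R_B = 0.664 × 79.7 = 52.9 Ω

52.9 Ω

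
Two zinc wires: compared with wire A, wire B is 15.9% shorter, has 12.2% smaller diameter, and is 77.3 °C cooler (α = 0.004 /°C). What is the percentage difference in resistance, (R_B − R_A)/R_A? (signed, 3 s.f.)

-24.6%

R ∝ ρL/d² with ρ ∝ (1+αΔT), so R_B/R_A = (1 − 15.9/100) × (1 − 12.2/100)⁻² × (1 − 0.004×77.3)
= 0.841 × 1.297 × 0.6908 = 0.7536
(R_B − R_A)/R_A = 0.7536 − 1 = -24.6%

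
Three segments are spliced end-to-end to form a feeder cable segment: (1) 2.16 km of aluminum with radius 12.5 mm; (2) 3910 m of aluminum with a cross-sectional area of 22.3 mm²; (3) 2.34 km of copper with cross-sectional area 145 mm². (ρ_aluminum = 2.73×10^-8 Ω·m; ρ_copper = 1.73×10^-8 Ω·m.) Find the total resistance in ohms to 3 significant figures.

Seg 1: A = πr² = π(1.2500e-02 m)² = 4.909e-04 m²
R_1 = (2.73×10^-8)(2160)/(4.909e-04) = 0.1201 Ω
Seg 2: A = 22.3 mm² = 2.230e-05 m²
R_2 = (2.73×10^-8)(3910)/(2.230e-05) = 4.787 Ω
Seg 3: A = 145 mm² = 1.450e-04 m²
R_3 = (1.73×10^-8)(2340)/(1.450e-04) = 0.2792 Ω
R_total = R_1 + R_2 + R_3 = 5.19 Ω

5.19 Ω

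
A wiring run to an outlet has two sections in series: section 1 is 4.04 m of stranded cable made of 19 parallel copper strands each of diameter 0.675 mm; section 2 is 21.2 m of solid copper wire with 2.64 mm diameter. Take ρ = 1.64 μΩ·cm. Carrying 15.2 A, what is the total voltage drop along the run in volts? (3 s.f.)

ρ = 1.64 μΩ·cm = 1.64×10^-8 Ω·m
Section 1: A_strand = π(3.3750e-04)² = 3.578e-07 m²; R₁ = ρL/(N·A_s) = (1.64×10^-8)(4.04)/(19×3.578e-07) = 0.009745 Ω
Section 2: A = π(d/2)² = π(1.3200e-03 m)² = 5.474e-06 m²
R₂ = (1.64×10^-8)(21.2)/(5.474e-06) = 0.06352 Ω
R = R₁ + R₂ = 0.07326 Ω
V = IR = 15.2 × 0.07326 = 1.11 V

1.11 V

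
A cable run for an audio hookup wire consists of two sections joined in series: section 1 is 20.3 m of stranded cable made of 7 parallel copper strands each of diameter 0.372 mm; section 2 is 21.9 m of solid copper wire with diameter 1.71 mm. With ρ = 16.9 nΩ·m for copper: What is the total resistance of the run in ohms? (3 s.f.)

0.612 Ω

ρ = 16.9 nΩ·m = 1.69×10^-8 Ω·m
Section 1: A_strand = π(1.8600e-04)² = 1.087e-07 m²; R₁ = ρL/(N·A_s) = (1.69×10^-8)(20.3)/(7×1.087e-07) = 0.4509 Ω
Section 2: A = π(d/2)² = π(8.5500e-04 m)² = 2.297e-06 m²
R₂ = (1.69×10^-8)(21.9)/(2.297e-06) = 0.1612 Ω
R = R₁ + R₂ = 0.612 Ω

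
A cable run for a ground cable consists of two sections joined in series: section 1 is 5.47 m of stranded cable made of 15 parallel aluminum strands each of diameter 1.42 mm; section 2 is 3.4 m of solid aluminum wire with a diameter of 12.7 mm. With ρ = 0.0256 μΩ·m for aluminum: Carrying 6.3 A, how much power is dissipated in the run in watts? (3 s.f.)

0.261 W

ρ = 0.0256 μΩ·m = 2.56×10^-8 Ω·m
Section 1: A_strand = π(7.1000e-04)² = 1.584e-06 m²; R₁ = ρL/(N·A_s) = (2.56×10^-8)(5.47)/(15×1.584e-06) = 0.005895 Ω
Section 2: A = π(d/2)² = π(6.3500e-03 m)² = 1.267e-04 m²
R₂ = (2.56×10^-8)(3.4)/(1.267e-04) = 6.871×10^-4 Ω
R = R₁ + R₂ = 0.006582 Ω
P = I²R = (6.3)² × 0.006582 = 0.261 W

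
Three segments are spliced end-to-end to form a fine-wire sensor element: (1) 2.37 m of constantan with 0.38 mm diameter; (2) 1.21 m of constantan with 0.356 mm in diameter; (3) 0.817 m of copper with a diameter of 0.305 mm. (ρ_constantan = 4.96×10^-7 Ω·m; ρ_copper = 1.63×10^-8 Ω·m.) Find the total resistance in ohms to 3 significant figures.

16.6 Ω

Seg 1: A = π(d/2)² = π(1.9000e-04 m)² = 1.134e-07 m²
R_1 = (4.96×10^-7)(2.37)/(1.134e-07) = 10.37 Ω
Seg 2: A = π(d/2)² = π(1.7800e-04 m)² = 9.954e-08 m²
R_2 = (4.96×10^-7)(1.21)/(9.954e-08) = 6.029 Ω
Seg 3: A = π(d/2)² = π(1.5250e-04 m)² = 7.306e-08 m²
R_3 = (1.63×10^-8)(0.817)/(7.306e-08) = 0.1823 Ω
R_total = R_1 + R_2 + R_3 = 16.6 Ω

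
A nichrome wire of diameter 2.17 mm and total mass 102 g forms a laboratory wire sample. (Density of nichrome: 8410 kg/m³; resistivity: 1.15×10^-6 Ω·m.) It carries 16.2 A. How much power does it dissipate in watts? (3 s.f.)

268 W

A = π(d/2)² = π(1.0850e-03 m)² = 3.6984e-06 m²
L = m/(density·A) = 0.102/(8410×3.6984e-06) = 3.279 m
R = ρL/A = (1.15×10^-6)(3.279)/(3.6984e-06) = 1.02 Ω
P = I²R = (16.2)² × 1.02 = 268 W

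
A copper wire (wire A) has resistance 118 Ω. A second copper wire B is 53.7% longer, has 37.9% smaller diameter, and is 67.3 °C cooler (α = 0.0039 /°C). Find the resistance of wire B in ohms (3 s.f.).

R ∝ ρL/d² with ρ ∝ (1+αΔT), so R_B/R_A = (1 + 53.7/100) × (1 − 37.9/100)⁻² × (1 − 0.0039×67.3)
= 1.537 × 2.593 × 0.7375 = 2.939
R_B = 2.939 × 118 = 347 Ω

347 Ω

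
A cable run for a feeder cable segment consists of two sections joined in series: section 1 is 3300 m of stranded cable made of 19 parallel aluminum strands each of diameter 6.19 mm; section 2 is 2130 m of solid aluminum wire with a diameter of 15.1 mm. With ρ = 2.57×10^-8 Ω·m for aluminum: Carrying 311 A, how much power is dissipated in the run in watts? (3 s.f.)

43900 W

Section 1: A_strand = π(3.0950e-03)² = 3.009e-05 m²; R₁ = ρL/(N·A_s) = (2.57×10^-8)(3300)/(19×3.009e-05) = 0.1483 Ω
Section 2: A = π(d/2)² = π(7.5500e-03 m)² = 1.791e-04 m²
R₂ = (2.57×10^-8)(2130)/(1.791e-04) = 0.3057 Ω
R = R₁ + R₂ = 0.454 Ω
P = I²R = (311)² × 0.454 = 43900 W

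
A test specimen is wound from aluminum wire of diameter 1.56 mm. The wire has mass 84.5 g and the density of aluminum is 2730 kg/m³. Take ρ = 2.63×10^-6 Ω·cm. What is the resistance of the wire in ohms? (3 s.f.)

ρ = 2.63×10^-6 Ω·cm = 2.63×10^-8 Ω·m
A = π(d/2)² = π(7.8000e-04 m)² = 1.9113e-06 m²
L = m/(density·A) = 0.0845/(2730×1.9113e-06) = 16.19 m
R = ρL/A = (2.63×10^-8)(16.19)/(1.9113e-06) = 0.223 Ω

0.223 Ω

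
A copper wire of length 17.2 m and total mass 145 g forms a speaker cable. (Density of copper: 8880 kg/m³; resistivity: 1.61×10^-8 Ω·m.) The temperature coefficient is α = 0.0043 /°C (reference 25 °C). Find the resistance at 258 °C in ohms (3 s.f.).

A = m/(density·L) = 0.145/(8880×17.2) = 9.4935e-07 m²
R = ρL/A = (1.61×10^-8)(17.2)/(9.4935e-07) = 0.2917 Ω
R(258 °C) = 0.2917 × (1 + 0.0043×233) = 0.584 Ω

0.584 Ω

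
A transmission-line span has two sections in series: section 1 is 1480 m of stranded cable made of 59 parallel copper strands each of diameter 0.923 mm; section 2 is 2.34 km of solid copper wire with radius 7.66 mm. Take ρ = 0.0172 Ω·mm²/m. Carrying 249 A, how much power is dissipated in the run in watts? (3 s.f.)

53500 W

ρ = 0.0172 Ω·mm²/m = 1.72×10^-8 Ω·m
Section 1: A_strand = π(4.6150e-04)² = 6.691e-07 m²; R₁ = ρL/(N·A_s) = (1.72×10^-8)(1480)/(59×6.691e-07) = 0.6448 Ω
Section 2: A = πr² = π(7.6600e-03 m)² = 1.843e-04 m²
R₂ = (1.72×10^-8)(2340)/(1.843e-04) = 0.2183 Ω
R = R₁ + R₂ = 0.8632 Ω
P = I²R = (249)² × 0.8632 = 53500 W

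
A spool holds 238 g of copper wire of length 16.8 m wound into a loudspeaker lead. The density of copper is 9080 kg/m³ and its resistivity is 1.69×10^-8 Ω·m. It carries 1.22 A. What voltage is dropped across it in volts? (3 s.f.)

A = m/(density·L) = 0.238/(9080×16.8) = 1.5602e-06 m²
R = ρL/A = (1.69×10^-8)(16.8)/(1.5602e-06) = 0.182 Ω
V = IR = 1.22 × 0.182 = 0.222 V

0.222 V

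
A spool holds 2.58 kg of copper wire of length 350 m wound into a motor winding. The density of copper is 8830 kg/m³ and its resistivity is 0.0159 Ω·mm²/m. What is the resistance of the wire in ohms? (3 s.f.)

ρ = 0.0159 Ω·mm²/m = 1.59×10^-8 Ω·m
A = m/(density·L) = 2.58/(8830×350) = 8.3482e-07 m²
R = ρL/A = (1.59×10^-8)(350)/(8.3482e-07) = 6.67 Ω

6.67 Ω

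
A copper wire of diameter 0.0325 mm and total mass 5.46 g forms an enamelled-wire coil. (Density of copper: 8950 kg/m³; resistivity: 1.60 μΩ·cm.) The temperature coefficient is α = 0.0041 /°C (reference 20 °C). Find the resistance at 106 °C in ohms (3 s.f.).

19200 Ω

ρ = 1.60 μΩ·cm = 1.60×10^-8 Ω·m
A = π(d/2)² = π(1.6250e-05 m)² = 8.2958e-10 m²
L = m/(density·A) = 0.00546/(8950×8.2958e-10) = 735.4 m
R = ρL/A = (1.60×10^-8)(735.4)/(8.2958e-10) = 14180 Ω
R(106 °C) = 14180 × (1 + 0.0041×86) = 19200 Ω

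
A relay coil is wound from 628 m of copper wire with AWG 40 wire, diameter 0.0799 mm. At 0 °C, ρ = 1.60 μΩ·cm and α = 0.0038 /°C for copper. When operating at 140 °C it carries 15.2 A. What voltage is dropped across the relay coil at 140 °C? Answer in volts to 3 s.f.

ρ = 1.60 μΩ·cm = 1.60×10^-8 Ω·m
A = π(0.0799/2 mm)² = π(3.9950e-05 m)² = 5.014e-09 m²
R₍0₎ = ρL/A = (1.60×10^-8)(628)/(5.014e-09) = 2004 Ω
R₍140₎ = R₍0₎(1 + αΔT) = 2004 × (1 + 0.0038×140) = 3070 Ω
V = IR = 15.2 × 3070 = 46700 V

46700 V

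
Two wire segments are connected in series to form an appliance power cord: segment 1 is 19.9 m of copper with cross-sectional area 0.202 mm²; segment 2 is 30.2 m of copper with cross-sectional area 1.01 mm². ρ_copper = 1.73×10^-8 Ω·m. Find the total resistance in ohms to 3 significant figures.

2.22 Ω

Segment 1: A = 0.202 mm² = 2.020e-07 m²
R₁ = ρL/A = (1.73×10^-8)(19.9)/(2.020e-07) = 1.704 Ω
Segment 2: A = 1.01 mm² = 1.010e-06 m²
R₂ = (1.73×10^-8)(30.2)/(1.010e-06) = 0.5173 Ω
R = R₁ + R₂ = 2.22 Ω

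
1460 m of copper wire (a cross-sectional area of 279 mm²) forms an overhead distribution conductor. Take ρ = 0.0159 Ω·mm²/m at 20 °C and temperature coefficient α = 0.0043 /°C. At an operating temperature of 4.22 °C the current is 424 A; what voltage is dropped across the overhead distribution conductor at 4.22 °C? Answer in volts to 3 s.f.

32.9 V

ρ = 0.0159 Ω·mm²/m = 1.59×10^-8 Ω·m
A = 279 mm² = 2.790e-04 m²
R₍20₎ = ρL/A = (1.59×10^-8)(1460)/(2.790e-04) = 0.0832 Ω
R₍4.22₎ = R₍20₎(1 + αΔT) = 0.0832 × (1 + 0.0043×-15.8) = 0.07756 Ω
V = IR = 424 × 0.07756 = 32.9 V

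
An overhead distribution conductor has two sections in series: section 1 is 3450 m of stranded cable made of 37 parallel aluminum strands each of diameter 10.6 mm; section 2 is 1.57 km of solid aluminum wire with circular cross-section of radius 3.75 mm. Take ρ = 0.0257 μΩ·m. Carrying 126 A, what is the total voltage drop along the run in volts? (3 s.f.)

ρ = 0.0257 μΩ·m = 2.57×10^-8 Ω·m
Section 1: A_strand = π(5.3000e-03)² = 8.825e-05 m²; R₁ = ρL/(N·A_s) = (2.57×10^-8)(3450)/(37×8.825e-05) = 0.02715 Ω
Section 2: A = πr² = π(3.7500e-03 m)² = 4.418e-05 m²
R₂ = (2.57×10^-8)(1570)/(4.418e-05) = 0.9133 Ω
R = R₁ + R₂ = 0.9405 Ω
V = IR = 126 × 0.9405 = 118 V

118 V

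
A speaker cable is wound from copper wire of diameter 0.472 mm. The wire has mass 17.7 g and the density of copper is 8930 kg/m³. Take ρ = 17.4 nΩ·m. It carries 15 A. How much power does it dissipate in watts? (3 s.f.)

253 W

ρ = 17.4 nΩ·m = 1.74×10^-8 Ω·m
A = π(d/2)² = π(2.3600e-04 m)² = 1.7497e-07 m²
L = m/(density·A) = 0.0177/(8930×1.7497e-07) = 11.33 m
R = ρL/A = (1.74×10^-8)(11.33)/(1.7497e-07) = 1.126 Ω
P = I²R = (15)² × 1.126 = 253 W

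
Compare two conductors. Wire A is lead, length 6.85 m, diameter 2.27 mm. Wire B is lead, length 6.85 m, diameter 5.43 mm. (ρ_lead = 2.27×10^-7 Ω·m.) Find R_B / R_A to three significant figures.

R ∝ ρL/d², so R_B/R_A = (d_A/d_B)²
= (2.27/5.43)² = 0.175

0.175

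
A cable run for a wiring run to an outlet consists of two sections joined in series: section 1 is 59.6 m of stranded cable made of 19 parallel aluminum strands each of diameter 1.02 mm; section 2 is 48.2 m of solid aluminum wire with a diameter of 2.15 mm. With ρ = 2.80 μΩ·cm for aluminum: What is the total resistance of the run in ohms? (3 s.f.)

ρ = 2.80 μΩ·cm = 2.80×10^-8 Ω·m
Section 1: A_strand = π(5.1000e-04)² = 8.171e-07 m²; R₁ = ρL/(N·A_s) = (2.80×10^-8)(59.6)/(19×8.171e-07) = 0.1075 Ω
Section 2: A = π(d/2)² = π(1.0750e-03 m)² = 3.631e-06 m²
R₂ = (2.80×10^-8)(48.2)/(3.631e-06) = 0.3717 Ω
R = R₁ + R₂ = 0.479 Ω

0.479 Ω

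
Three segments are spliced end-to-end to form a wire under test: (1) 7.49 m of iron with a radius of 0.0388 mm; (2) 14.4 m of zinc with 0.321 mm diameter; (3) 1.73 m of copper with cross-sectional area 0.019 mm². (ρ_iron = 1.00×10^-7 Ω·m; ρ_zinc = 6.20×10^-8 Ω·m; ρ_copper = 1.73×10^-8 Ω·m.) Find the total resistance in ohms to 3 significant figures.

171 Ω

Seg 1: A = πr² = π(3.8800e-05 m)² = 4.729e-09 m²
R_1 = (1.00×10^-7)(7.49)/(4.729e-09) = 158.4 Ω
Seg 2: A = π(d/2)² = π(1.6050e-04 m)² = 8.093e-08 m²
R_2 = (6.20×10^-8)(14.4)/(8.093e-08) = 11.03 Ω
Seg 3: A = 0.019 mm² = 1.900e-08 m²
R_3 = (1.73×10^-8)(1.73)/(1.900e-08) = 1.575 Ω
R_total = R_1 + R_2 + R_3 = 171 Ω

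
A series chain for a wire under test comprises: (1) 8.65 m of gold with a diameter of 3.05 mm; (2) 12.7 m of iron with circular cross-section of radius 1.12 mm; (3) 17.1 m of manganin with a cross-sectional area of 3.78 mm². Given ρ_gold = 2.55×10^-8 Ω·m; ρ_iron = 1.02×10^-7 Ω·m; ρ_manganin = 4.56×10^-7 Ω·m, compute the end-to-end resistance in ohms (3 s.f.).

2.42 Ω

Seg 1: A = π(d/2)² = π(1.5250e-03 m)² = 7.306e-06 m²
R_1 = (2.55×10^-8)(8.65)/(7.306e-06) = 0.03019 Ω
Seg 2: A = πr² = π(1.1200e-03 m)² = 3.941e-06 m²
R_2 = (1.02×10^-7)(12.7)/(3.941e-06) = 0.3287 Ω
Seg 3: A = 3.78 mm² = 3.780e-06 m²
R_3 = (4.56×10^-7)(17.1)/(3.780e-06) = 2.063 Ω
R_total = R_1 + R_2 + R_3 = 2.42 Ω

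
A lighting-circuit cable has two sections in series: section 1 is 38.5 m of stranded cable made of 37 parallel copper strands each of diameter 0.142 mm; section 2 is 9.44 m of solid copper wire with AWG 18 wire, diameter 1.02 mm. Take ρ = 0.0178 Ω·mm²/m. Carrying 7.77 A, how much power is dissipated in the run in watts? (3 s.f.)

83.0 W

ρ = 0.0178 Ω·mm²/m = 1.78×10^-8 Ω·m
Section 1: A_strand = π(7.1000e-05)² = 1.584e-08 m²; R₁ = ρL/(N·A_s) = (1.78×10^-8)(38.5)/(37×1.584e-08) = 1.17 Ω
Section 2: A = π(1.02/2 mm)² = π(5.1000e-04 m)² = 8.171e-07 m²
R₂ = (1.78×10^-8)(9.44)/(8.171e-07) = 0.2056 Ω
R = R₁ + R₂ = 1.375 Ω
P = I²R = (7.77)² × 1.375 = 83.0 W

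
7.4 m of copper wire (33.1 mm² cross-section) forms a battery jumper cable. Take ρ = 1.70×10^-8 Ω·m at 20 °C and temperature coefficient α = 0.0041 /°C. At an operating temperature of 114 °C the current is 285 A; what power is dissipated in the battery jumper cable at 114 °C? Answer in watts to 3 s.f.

428 W

A = 33.1 mm² = 3.310e-05 m²
R₍20₎ = ρL/A = (1.70×10^-8)(7.4)/(3.310e-05) = 0.003801 Ω
R₍114₎ = R₍20₎(1 + αΔT) = 0.003801 × (1 + 0.0041×94) = 0.005265 Ω
P = I²R = (285)² × 0.005265 = 428 W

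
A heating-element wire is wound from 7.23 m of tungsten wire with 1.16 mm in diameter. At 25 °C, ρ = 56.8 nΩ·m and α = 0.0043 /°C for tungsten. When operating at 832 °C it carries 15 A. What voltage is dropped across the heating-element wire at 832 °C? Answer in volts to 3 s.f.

26.1 V

ρ = 56.8 nΩ·m = 5.68×10^-8 Ω·m
A = π(d/2)² = π(5.8000e-04 m)² = 1.057e-06 m²
R₍25₎ = ρL/A = (5.68×10^-8)(7.23)/(1.057e-06) = 0.3886 Ω
R₍832₎ = R₍25₎(1 + αΔT) = 0.3886 × (1 + 0.0043×807) = 1.737 Ω
V = IR = 15 × 1.737 = 26.1 V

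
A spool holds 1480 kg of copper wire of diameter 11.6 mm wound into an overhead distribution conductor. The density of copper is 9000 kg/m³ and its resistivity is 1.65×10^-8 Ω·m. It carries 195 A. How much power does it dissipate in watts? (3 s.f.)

9240 W

A = π(d/2)² = π(5.8000e-03 m)² = 1.0568e-04 m²
L = m/(density·A) = 1480/(9000×1.0568e-04) = 1556 m
R = ρL/A = (1.65×10^-8)(1556)/(1.0568e-04) = 0.2429 Ω
P = I²R = (195)² × 0.2429 = 9240 W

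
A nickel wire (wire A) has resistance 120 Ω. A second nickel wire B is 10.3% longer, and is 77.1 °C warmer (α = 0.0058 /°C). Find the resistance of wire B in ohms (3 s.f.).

192 Ω

R ∝ ρL/d² with ρ ∝ (1+αΔT), so R_B/R_A = (1 + 10.3/100) × (1 + 0.0058×77.1)
= 1.103 × 1.447 = 1.596
R_B = 1.596 × 120 = 192 Ω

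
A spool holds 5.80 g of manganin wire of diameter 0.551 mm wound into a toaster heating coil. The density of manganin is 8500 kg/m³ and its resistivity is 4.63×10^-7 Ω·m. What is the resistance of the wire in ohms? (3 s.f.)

5.56 Ω

A = π(d/2)² = π(2.7550e-04 m)² = 2.3845e-07 m²
L = m/(density·A) = 0.0058/(8500×2.3845e-07) = 2.862 m
R = ρL/A = (4.63×10^-7)(2.862)/(2.3845e-07) = 5.56 Ω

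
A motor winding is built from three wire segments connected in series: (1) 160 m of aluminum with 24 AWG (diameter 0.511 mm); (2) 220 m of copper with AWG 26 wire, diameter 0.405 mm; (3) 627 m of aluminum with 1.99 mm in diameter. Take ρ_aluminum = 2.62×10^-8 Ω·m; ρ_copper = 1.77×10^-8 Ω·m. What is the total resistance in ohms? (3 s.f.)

Seg 1: A = π(0.511/2 mm)² = π(2.5550e-04 m)² = 2.051e-07 m²
R_1 = (2.62×10^-8)(160)/(2.051e-07) = 20.44 Ω
Seg 2: A = π(0.405/2 mm)² = π(2.0250e-04 m)² = 1.288e-07 m²
R_2 = (1.77×10^-8)(220)/(1.288e-07) = 30.23 Ω
Seg 3: A = π(d/2)² = π(9.9500e-04 m)² = 3.110e-06 m²
R_3 = (2.62×10^-8)(627)/(3.110e-06) = 5.282 Ω
R_total = R_1 + R_2 + R_3 = 55.9 Ω

55.9 Ω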